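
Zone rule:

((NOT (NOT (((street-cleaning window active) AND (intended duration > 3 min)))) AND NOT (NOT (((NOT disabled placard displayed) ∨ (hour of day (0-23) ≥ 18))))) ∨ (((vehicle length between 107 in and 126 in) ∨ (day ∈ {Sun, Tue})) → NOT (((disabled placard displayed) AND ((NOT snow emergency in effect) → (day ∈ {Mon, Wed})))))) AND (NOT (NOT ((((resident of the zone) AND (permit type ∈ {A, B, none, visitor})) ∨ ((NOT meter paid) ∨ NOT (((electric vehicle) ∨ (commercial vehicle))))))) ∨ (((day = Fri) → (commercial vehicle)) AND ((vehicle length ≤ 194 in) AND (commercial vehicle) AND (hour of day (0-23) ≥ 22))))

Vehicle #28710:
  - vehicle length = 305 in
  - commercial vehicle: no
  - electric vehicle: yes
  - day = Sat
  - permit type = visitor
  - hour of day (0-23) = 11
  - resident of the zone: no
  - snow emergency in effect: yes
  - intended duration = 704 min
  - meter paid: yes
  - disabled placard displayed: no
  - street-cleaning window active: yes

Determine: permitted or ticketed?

Ticketed

Atomic conditions:
  street-cleaning window active: yes → true
  intended duration > 3 min: 704 > 3 is true
  NOT disabled placard displayed: no → true
  hour of day (0-23) ≥ 18: 11 ≥ 18 is false
  vehicle length between 107 in and 126 in: 305 in [107, 126] is false
  day ∈ {Sun, Tue}: Sat is not in the set → false
  disabled placard displayed: no → false
  NOT snow emergency in effect: yes → false
  day ∈ {Mon, Wed}: Sat is not in the set → false
  resident of the zone: no → false
  permit type ∈ {A, B, none, visitor}: visitor is in the set → true
  NOT meter paid: yes → false
  electric vehicle: yes → true
  commercial vehicle: no → false
  day = Fri: Sat == Fri is false
  vehicle length ≤ 194 in: 305 ≤ 194 is false
  hour of day (0-23) ≥ 22: 11 ≥ 22 is false
Combine:
[1.1.1.1.1] true AND true = true
[1.1.1.1] NOT true = false
[1.1.1] NOT false = true
[1.1.2.1.1] true OR false = true
[1.1.2.1] NOT true = false
[1.1.2] NOT false = true
[1.1] true AND true = true
[1.2.1] false OR false = false
[1.2.2.1.2] false → false (antecedent false ⇒ implication holds) = true
[1.2.2.1] false AND true = false
[1.2.2] NOT false = true
[1.2] false → true (antecedent false ⇒ implication holds) = true
[1] true OR true = true
[2.1.1.1.1] false AND true = false
[2.1.1.1.2.2.1] true OR false = true
[2.1.1.1.2.2] NOT true = false
[2.1.1.1.2] false OR false = false
[2.1.1.1] false OR false = false
[2.1.1] NOT false = true
[2.1] NOT true = false
[2.2.1] false → false (antecedent false ⇒ implication holds) = true
[2.2.2] false AND false AND false = false
[2.2] true AND false = false
[2] false OR false = false
[root] true AND false = false
Overall: false → ticketed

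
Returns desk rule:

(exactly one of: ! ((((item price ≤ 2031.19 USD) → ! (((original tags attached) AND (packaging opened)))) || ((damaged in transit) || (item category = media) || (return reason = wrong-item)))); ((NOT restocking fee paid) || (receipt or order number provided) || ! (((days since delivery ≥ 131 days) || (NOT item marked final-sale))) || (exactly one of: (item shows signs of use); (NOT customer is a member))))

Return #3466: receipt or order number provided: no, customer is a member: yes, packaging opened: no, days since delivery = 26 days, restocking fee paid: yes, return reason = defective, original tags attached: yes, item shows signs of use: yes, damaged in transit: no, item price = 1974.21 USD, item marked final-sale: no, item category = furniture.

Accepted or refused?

Accepted

Atomic conditions:
  item price ≤ 2031.19 USD: 1974.21 ≤ 2031.19 is true
  original tags attached: yes → true
  packaging opened: no → false
  damaged in transit: no → false
  item category = media: furniture == media is false
  return reason = wrong-item: defective == wrong-item is false
  NOT restocking fee paid: yes → false
  receipt or order number provided: no → false
  days since delivery ≥ 131 days: 26 ≥ 131 is false
  NOT item marked final-sale: no → true
  item shows signs of use: yes → true
  NOT customer is a member: yes → false
Combine:
[1.1.1.2.1] true AND false = false
[1.1.1.2] NOT false = true
[1.1.1] true → true = true
[1.1.2] false OR false OR false = false
[1.1] true OR false = true
[1] NOT true = false
[2.3.1] false OR true = true
[2.3] NOT true = false
[2.4] exactly-one(true, false) = true
[2] false OR false OR false OR true = true
[root] exactly-one(false, true) = true
Overall: true → accepted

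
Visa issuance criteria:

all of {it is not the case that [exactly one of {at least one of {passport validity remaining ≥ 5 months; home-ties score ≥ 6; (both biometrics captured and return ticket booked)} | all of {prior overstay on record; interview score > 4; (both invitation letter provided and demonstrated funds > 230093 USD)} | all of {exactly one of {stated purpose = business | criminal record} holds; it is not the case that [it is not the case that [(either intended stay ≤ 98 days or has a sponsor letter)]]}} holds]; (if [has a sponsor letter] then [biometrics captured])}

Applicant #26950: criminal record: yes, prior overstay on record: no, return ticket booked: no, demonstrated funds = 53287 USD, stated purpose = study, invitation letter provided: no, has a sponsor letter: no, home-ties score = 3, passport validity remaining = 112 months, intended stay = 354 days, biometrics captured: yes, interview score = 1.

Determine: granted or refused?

Atomic conditions:
  passport validity remaining ≥ 5 months: 112 ≥ 5 is true
  home-ties score ≥ 6: 3 ≥ 6 is false
  biometrics captured: yes → true
  return ticket booked: no → false
  prior overstay on record: no → false
  interview score > 4: 1 > 4 is false
  invitation letter provided: no → false
  demonstrated funds > 230093 USD: 53287 > 230093 is false
  stated purpose = business: study == business is false
  criminal record: yes → true
  intended stay ≤ 98 days: 354 ≤ 98 is false
  has a sponsor letter: no → false
Combine:
[1.1.1.3] true AND false = false
[1.1.1] true OR false OR false = true
[1.1.2.3] false AND false = false
[1.1.2] false AND false AND false = false
[1.1.3.1] exactly-one(false, true) = true
[1.1.3.2.1.1] false OR false = false
[1.1.3.2.1] NOT false = true
[1.1.3.2] NOT true = false
[1.1.3] true AND false = false
[1.1] exactly-one(true, false, false) = true
[1] NOT true = false
[2] false → true (antecedent false ⇒ implication holds) = true
[root] false AND true = false
Overall: false → refused

Refused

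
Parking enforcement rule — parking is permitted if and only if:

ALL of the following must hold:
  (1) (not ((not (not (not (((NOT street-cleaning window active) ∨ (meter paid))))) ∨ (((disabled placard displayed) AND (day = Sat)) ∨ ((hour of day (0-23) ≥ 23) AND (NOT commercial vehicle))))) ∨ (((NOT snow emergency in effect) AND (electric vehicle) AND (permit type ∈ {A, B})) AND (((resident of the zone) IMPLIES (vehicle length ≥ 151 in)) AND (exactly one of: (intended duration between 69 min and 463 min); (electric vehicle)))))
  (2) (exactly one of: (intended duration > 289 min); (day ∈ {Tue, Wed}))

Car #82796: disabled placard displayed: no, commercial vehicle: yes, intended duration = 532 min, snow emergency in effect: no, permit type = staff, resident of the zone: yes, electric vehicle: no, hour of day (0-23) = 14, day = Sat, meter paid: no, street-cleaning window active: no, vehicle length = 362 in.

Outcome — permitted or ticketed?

Permitted

Atomic conditions:
  NOT street-cleaning window active: no → true
  meter paid: no → false
  disabled placard displayed: no → false
  day = Sat: Sat == Sat is true
  hour of day (0-23) ≥ 23: 14 ≥ 23 is false
  NOT commercial vehicle: yes → false
  NOT snow emergency in effect: no → true
  electric vehicle: no → false
  permit type ∈ {A, B}: staff is not in the set → false
  resident of the zone: yes → true
  vehicle length ≥ 151 in: 362 ≥ 151 is true
  intended duration between 69 min and 463 min: 532 in [69, 463] is false
  intended duration > 289 min: 532 > 289 is true
  day ∈ {Tue, Wed}: Sat is not in the set → false
Combine:
[1.1.1.1.1.1.1] true OR false = true
[1.1.1.1.1.1] NOT true = false
[1.1.1.1.1] NOT false = true
[1.1.1.1] NOT true = false
[1.1.1.2.1] false AND true = false
[1.1.1.2.2] false AND false = false
[1.1.1.2] false OR false = false
[1.1.1] false OR false = false
[1.1] NOT false = true
[1.2.1] true AND false AND false = false
[1.2.2.1] true → true = true
[1.2.2.2] exactly-one(false, false) = false
[1.2.2] true AND false = false
[1.2] false AND false = false
[1] true OR false = true
[2] exactly-one(true, false) = true
[root] true AND true = true
Overall: true → permitted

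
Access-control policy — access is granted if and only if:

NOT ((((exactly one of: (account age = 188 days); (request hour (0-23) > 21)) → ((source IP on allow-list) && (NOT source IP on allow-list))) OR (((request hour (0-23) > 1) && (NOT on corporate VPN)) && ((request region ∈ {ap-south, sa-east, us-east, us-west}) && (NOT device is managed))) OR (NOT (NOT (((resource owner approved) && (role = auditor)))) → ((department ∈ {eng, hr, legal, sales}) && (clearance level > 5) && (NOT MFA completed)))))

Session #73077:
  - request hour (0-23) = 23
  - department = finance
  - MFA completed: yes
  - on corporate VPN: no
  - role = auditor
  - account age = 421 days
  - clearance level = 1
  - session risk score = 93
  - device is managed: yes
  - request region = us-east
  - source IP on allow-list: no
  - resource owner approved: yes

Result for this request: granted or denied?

Atomic conditions:
  account age = 188 days: 421 == 188 is false
  request hour (0-23) > 21: 23 > 21 is true
  source IP on allow-list: no → false
  NOT source IP on allow-list: no → true
  request hour (0-23) > 1: 23 > 1 is true
  NOT on corporate VPN: no → true
  request region ∈ {ap-south, sa-east, us-east, us-west}: us-east is in the set → true
  NOT device is managed: yes → false
  resource owner approved: yes → true
  role = auditor: auditor == auditor is true
  department ∈ {eng, hr, legal, sales}: finance is not in the set → false
  clearance level > 5: 1 > 5 is false
  NOT MFA completed: yes → false
Combine:
[1.1.1] exactly-one(false, true) = true
[1.1.2] false AND true = false
[1.1] true → false = false
[1.2.1] true AND true = true
[1.2.2] true AND false = false
[1.2] true AND false = false
[1.3.1.1.1] true AND true = true
[1.3.1.1] NOT true = false
[1.3.1] NOT false = true
[1.3.2] false AND false AND false = false
[1.3] true → false = false
[1] false OR false OR false = false
[root] NOT false = true
Overall: true → granted

Granted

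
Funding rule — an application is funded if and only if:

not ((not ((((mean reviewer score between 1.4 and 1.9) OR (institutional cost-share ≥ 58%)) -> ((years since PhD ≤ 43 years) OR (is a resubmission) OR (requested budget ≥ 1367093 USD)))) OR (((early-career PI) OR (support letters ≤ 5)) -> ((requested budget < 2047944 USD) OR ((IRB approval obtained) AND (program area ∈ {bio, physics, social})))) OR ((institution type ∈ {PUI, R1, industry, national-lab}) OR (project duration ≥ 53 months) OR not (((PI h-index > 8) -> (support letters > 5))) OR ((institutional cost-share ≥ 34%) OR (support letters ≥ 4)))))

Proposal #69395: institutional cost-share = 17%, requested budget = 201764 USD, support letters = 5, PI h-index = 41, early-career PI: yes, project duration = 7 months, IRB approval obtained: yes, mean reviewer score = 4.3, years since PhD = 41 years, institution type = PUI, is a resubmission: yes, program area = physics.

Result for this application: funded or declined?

Declined

Atomic conditions:
  mean reviewer score between 1.4 and 1.9: 4.3 in [1.4, 1.9] is false
  institutional cost-share ≥ 58%: 17 ≥ 58 is false
  years since PhD ≤ 43 years: 41 ≤ 43 is true
  is a resubmission: yes → true
  requested budget ≥ 1367093 USD: 201764 ≥ 1367093 is false
  early-career PI: yes → true
  support letters ≤ 5: 5 ≤ 5 is true
  requested budget < 2047944 USD: 201764 < 2047944 is true
  IRB approval obtained: yes → true
  program area ∈ {bio, physics, social}: physics is in the set → true
  institution type ∈ {PUI, R1, industry, national-lab}: PUI is in the set → true
  project duration ≥ 53 months: 7 ≥ 53 is false
  PI h-index > 8: 41 > 8 is true
  support letters > 5: 5 > 5 is false
  institutional cost-share ≥ 34%: 17 ≥ 34 is false
  support letters ≥ 4: 5 ≥ 4 is true
Combine:
[1.1.1.1] false OR false = false
[1.1.1.2] true OR true OR false = true
[1.1.1] false → true (antecedent false ⇒ implication holds) = true
[1.1] NOT true = false
[1.2.1] true OR true = true
[1.2.2.2] true AND true = true
[1.2.2] true OR true = true
[1.2] true → true = true
[1.3.3.1] true → false = false
[1.3.3] NOT false = true
[1.3.4] false OR true = true
[1.3] true OR false OR true OR true = true
[1] false OR true OR true = true
[root] NOT true = false
Overall: false → declined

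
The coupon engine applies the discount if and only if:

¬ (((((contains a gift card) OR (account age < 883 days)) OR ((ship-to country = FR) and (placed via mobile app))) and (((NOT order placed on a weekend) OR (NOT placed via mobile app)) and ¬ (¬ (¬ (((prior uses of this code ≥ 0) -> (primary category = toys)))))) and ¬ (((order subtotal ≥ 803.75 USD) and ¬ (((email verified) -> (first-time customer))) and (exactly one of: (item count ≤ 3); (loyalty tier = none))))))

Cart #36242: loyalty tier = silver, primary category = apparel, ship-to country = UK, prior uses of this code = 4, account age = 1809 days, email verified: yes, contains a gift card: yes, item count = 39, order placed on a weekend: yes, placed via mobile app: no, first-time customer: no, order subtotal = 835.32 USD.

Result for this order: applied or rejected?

Atomic conditions:
  contains a gift card: yes → true
  account age < 883 days: 1809 < 883 is false
  ship-to country = FR: UK == FR is false
  placed via mobile app: no → false
  NOT order placed on a weekend: yes → false
  NOT placed via mobile app: no → true
  prior uses of this code ≥ 0: 4 ≥ 0 is true
  primary category = toys: apparel == toys is false
  order subtotal ≥ 803.75 USD: 835.32 ≥ 803.75 is true
  email verified: yes → true
  first-time customer: no → false
  item count ≤ 3: 39 ≤ 3 is false
  loyalty tier = none: silver == none is false
Combine:
[1.1.1] true OR false = true
[1.1.2] false AND false = false
[1.1] true OR false = true
[1.2.1] false OR true = true
[1.2.2.1.1.1] true → false = false
[1.2.2.1.1] NOT false = true
[1.2.2.1] NOT true = false
[1.2.2] NOT false = true
[1.2] true AND true = true
[1.3.1.2.1] true → false = false
[1.3.1.2] NOT false = true
[1.3.1.3] exactly-one(false, false) = false
[1.3.1] true AND true AND false = false
[1.3] NOT false = true
[1] true AND true AND true = true
[root] NOT true = false
Overall: false → rejected

Rejected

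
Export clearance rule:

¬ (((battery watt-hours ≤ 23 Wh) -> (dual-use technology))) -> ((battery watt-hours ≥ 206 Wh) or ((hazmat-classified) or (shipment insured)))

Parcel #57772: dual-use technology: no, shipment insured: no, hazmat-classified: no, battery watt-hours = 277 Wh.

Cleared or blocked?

Atomic conditions:
  battery watt-hours ≤ 23 Wh: 277 ≤ 23 is false
  dual-use technology: no → false
  battery watt-hours ≥ 206 Wh: 277 ≥ 206 is true
  hazmat-classified: no → false
  shipment insured: no → false
Combine:
[1.1] false → false (antecedent false ⇒ implication holds) = true
[1] NOT true = false
[2.2] false OR false = false
[2] true OR false = true
[root] false → true (antecedent false ⇒ implication holds) = true
Overall: true → cleared

Cleared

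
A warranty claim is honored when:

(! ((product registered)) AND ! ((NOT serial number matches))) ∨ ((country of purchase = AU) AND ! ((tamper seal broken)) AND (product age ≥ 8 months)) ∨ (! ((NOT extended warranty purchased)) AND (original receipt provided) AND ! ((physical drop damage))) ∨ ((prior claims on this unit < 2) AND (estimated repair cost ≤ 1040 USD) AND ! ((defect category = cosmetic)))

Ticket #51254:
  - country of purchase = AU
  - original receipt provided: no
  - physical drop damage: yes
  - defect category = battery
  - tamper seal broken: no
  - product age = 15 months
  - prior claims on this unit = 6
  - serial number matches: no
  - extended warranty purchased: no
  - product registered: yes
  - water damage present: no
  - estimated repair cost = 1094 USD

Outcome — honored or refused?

Atomic conditions:
  product registered: yes → true
  NOT serial number matches: no → true
  country of purchase = AU: AU == AU is true
  tamper seal broken: no → false
  product age ≥ 8 months: 15 ≥ 8 is true
  NOT extended warranty purchased: no → true
  original receipt provided: no → false
  physical drop damage: yes → true
  prior claims on this unit < 2: 6 < 2 is false
  estimated repair cost ≤ 1040 USD: 1094 ≤ 1040 is false
  defect category = cosmetic: battery == cosmetic is false
Combine:
[1.1] NOT true = false
[1.2] NOT true = false
[1] false AND false = false
[2.2] NOT false = true
[2] true AND true AND true = true
[3.1] NOT true = false
[3.3] NOT true = false
[3] false AND false AND false = false
[4.3] NOT false = true
[4] false AND false AND true = false
[root] false OR true OR false OR false = true
Overall: true → honored

Honored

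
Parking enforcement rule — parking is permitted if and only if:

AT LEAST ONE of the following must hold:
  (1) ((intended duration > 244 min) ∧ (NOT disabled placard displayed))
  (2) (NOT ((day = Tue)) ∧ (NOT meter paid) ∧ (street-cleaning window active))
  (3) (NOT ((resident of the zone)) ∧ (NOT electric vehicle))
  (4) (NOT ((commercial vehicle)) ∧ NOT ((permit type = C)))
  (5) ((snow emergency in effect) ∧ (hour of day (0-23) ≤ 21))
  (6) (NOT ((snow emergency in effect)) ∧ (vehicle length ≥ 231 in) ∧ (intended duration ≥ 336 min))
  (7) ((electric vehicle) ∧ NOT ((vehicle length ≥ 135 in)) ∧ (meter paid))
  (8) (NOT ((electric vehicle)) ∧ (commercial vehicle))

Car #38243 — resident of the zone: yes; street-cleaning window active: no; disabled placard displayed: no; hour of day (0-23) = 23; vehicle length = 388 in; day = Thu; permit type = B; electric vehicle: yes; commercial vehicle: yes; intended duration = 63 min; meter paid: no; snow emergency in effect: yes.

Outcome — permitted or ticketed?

Ticketed

Atomic conditions:
  intended duration > 244 min: 63 > 244 is false
  NOT disabled placard displayed: no → true
  day = Tue: Thu == Tue is false
  NOT meter paid: no → true
  street-cleaning window active: no → false
  resident of the zone: yes → true
  NOT electric vehicle: yes → false
  commercial vehicle: yes → true
  permit type = C: B == C is false
  snow emergency in effect: yes → true
  hour of day (0-23) ≤ 21: 23 ≤ 21 is false
  vehicle length ≥ 231 in: 388 ≥ 231 is true
  intended duration ≥ 336 min: 63 ≥ 336 is false
  electric vehicle: yes → true
  vehicle length ≥ 135 in: 388 ≥ 135 is true
  meter paid: no → false
Combine:
[1] false AND true = false
[2.1] NOT false = true
[2] true AND true AND false = false
[3.1] NOT true = false
[3] false AND false = false
[4.1] NOT true = false
[4.2] NOT false = true
[4] false AND true = false
[5] true AND false = false
[6.1] NOT true = false
[6] false AND true AND false = false
[7.2] NOT true = false
[7] true AND false AND false = false
[8.1] NOT true = false
[8] false AND true = false
[root] false OR false OR false OR false OR false OR false OR false OR false = false
Overall: false → ticketed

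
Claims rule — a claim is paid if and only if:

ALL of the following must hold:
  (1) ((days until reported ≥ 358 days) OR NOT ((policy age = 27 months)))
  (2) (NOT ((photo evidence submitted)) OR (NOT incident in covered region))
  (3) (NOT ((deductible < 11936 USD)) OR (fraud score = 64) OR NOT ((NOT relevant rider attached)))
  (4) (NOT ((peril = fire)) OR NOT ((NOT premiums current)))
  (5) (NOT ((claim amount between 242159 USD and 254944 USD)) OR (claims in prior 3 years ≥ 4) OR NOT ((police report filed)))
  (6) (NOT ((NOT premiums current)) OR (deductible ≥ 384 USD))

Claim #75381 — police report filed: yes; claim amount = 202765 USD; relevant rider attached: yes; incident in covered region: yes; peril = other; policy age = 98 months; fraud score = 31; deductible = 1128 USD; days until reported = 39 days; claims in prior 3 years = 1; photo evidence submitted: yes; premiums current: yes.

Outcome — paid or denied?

Atomic conditions:
  days until reported ≥ 358 days: 39 ≥ 358 is false
  policy age = 27 months: 98 == 27 is false
  photo evidence submitted: yes → true
  NOT incident in covered region: yes → false
  deductible < 11936 USD: 1128 < 11936 is true
  fraud score = 64: 31 == 64 is false
  NOT relevant rider attached: yes → false
  peril = fire: other == fire is false
  NOT premiums current: yes → false
  claim amount between 242159 USD and 254944 USD: 202765 in [242159, 254944] is false
  claims in prior 3 years ≥ 4: 1 ≥ 4 is false
  police report filed: yes → true
  deductible ≥ 384 USD: 1128 ≥ 384 is true
Combine:
[1.2] NOT false = true
[1] false OR true = true
[2.1] NOT true = false
[2] false OR false = false
[3.1] NOT true = false
[3.3] NOT false = true
[3] false OR false OR true = true
[4.1] NOT false = true
[4.2] NOT false = true
[4] true OR true = true
[5.1] NOT false = true
[5.3] NOT true = false
[5] true OR false OR false = true
[6.1] NOT false = true
[6] true OR true = true
[root] true AND false AND true AND true AND true AND true = false
Overall: false → denied

Denied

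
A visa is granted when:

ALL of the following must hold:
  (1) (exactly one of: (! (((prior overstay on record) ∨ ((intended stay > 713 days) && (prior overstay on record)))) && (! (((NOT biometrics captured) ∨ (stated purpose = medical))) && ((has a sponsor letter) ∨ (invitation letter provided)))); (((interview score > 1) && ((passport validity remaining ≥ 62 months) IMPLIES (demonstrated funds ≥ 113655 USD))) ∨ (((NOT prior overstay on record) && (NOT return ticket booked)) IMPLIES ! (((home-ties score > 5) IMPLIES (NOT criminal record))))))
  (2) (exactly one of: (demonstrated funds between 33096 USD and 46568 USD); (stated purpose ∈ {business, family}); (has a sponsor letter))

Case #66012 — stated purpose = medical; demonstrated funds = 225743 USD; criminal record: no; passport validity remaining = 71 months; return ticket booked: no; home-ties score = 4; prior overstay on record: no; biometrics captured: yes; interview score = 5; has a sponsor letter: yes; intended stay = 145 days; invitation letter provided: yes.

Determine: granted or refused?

Granted

Atomic conditions:
  prior overstay on record: no → false
  intended stay > 713 days: 145 > 713 is false
  NOT biometrics captured: yes → false
  stated purpose = medical: medical == medical is true
  has a sponsor letter: yes → true
  invitation letter provided: yes → true
  interview score > 1: 5 > 1 is true
  passport validity remaining ≥ 62 months: 71 ≥ 62 is true
  demonstrated funds ≥ 113655 USD: 225743 ≥ 113655 is true
  NOT prior overstay on record: no → true
  NOT return ticket booked: no → true
  home-ties score > 5: 4 > 5 is false
  NOT criminal record: no → true
  demonstrated funds between 33096 USD and 46568 USD: 225743 in [33096, 46568] is false
  stated purpose ∈ {business, family}: medical is not in the set → false
Combine:
[1.1.1.1.2] false AND false = false
[1.1.1.1] false OR false = false
[1.1.1] NOT false = true
[1.1.2.1.1] false OR true = true
[1.1.2.1] NOT true = false
[1.1.2.2] true OR true = true
[1.1.2] false AND true = false
[1.1] true AND false = false
[1.2.1.2] true → true = true
[1.2.1] true AND true = true
[1.2.2.1] true AND true = true
[1.2.2.2.1] false → true (antecedent false ⇒ implication holds) = true
[1.2.2.2] NOT true = false
[1.2.2] true → false = false
[1.2] true OR false = true
[1] exactly-one(false, true) = true
[2] exactly-one(false, false, true) = true
[root] true AND true = true
Overall: true → granted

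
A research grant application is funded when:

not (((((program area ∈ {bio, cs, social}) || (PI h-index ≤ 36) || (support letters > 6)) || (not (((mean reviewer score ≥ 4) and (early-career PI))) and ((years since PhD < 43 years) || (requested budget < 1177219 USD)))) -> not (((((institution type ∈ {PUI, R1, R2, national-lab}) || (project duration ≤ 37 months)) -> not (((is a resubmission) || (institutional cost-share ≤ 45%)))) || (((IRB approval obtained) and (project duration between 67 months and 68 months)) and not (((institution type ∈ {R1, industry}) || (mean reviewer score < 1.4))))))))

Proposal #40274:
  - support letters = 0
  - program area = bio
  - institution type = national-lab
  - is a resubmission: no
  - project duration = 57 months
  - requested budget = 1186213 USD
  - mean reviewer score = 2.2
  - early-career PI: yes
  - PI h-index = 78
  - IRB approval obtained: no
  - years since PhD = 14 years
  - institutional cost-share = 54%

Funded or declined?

Atomic conditions:
  program area ∈ {bio, cs, social}: bio is in the set → true
  PI h-index ≤ 36: 78 ≤ 36 is false
  support letters > 6: 0 > 6 is false
  mean reviewer score ≥ 4: 2.2 ≥ 4 is false
  early-career PI: yes → true
  years since PhD < 43 years: 14 < 43 is true
  requested budget < 1177219 USD: 1186213 < 1177219 is false
  institution type ∈ {PUI, R1, R2, national-lab}: national-lab is in the set → true
  project duration ≤ 37 months: 57 ≤ 37 is false
  is a resubmission: no → false
  institutional cost-share ≤ 45%: 54 ≤ 45 is false
  IRB approval obtained: no → false
  project duration between 67 months and 68 months: 57 in [67, 68] is false
  institution type ∈ {R1, industry}: national-lab is not in the set → false
  mean reviewer score < 1.4: 2.2 < 1.4 is false
Combine:
[1.1.1] true OR false OR false = true
[1.1.2.1.1] false AND true = false
[1.1.2.1] NOT false = true
[1.1.2.2] true OR false = true
[1.1.2] true AND true = true
[1.1] true OR true = true
[1.2.1.1.1] true OR false = true
[1.2.1.1.2.1] false OR false = false
[1.2.1.1.2] NOT false = true
[1.2.1.1] true → true = true
[1.2.1.2.1] false AND false = false
[1.2.1.2.2.1] false OR false = false
[1.2.1.2.2] NOT false = true
[1.2.1.2] false AND true = false
[1.2.1] true OR false = true
[1.2] NOT true = false
[1] true → false = false
[root] NOT false = true
Overall: true → funded

Funded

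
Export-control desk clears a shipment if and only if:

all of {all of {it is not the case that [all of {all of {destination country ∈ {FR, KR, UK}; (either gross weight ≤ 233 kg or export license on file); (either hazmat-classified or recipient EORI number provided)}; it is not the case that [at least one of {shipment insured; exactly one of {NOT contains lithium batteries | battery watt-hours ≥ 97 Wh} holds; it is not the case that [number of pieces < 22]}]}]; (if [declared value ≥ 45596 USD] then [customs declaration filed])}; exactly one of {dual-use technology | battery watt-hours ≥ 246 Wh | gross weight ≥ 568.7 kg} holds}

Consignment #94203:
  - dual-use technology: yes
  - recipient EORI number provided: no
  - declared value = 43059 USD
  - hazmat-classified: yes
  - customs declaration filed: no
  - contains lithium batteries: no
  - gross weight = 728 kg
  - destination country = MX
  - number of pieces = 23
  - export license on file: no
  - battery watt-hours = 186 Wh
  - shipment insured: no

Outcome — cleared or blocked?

Blocked

Atomic conditions:
  destination country ∈ {FR, KR, UK}: MX is not in the set → false
  gross weight ≤ 233 kg: 728 ≤ 233 is false
  export license on file: no → false
  hazmat-classified: yes → true
  recipient EORI number provided: no → false
  shipment insured: no → false
  NOT contains lithium batteries: no → true
  battery watt-hours ≥ 97 Wh: 186 ≥ 97 is true
  number of pieces < 22: 23 < 22 is false
  declared value ≥ 45596 USD: 43059 ≥ 45596 is false
  customs declaration filed: no → false
  dual-use technology: yes → true
  battery watt-hours ≥ 246 Wh: 186 ≥ 246 is false
  gross weight ≥ 568.7 kg: 728 ≥ 568.7 is true
Combine:
[1.1.1.1.2] false OR false = false
[1.1.1.1.3] true OR false = true
[1.1.1.1] false AND false AND true = false
[1.1.1.2.1.2] exactly-one(true, true) = false
[1.1.1.2.1.3] NOT false = true
[1.1.1.2.1] false OR false OR true = true
[1.1.1.2] NOT true = false
[1.1.1] false AND false = false
[1.1] NOT false = true
[1.2] false → false (antecedent false ⇒ implication holds) = true
[1] true AND true = true
[2] exactly-one(true, false, true) = false
[root] true AND false = false
Overall: false → blocked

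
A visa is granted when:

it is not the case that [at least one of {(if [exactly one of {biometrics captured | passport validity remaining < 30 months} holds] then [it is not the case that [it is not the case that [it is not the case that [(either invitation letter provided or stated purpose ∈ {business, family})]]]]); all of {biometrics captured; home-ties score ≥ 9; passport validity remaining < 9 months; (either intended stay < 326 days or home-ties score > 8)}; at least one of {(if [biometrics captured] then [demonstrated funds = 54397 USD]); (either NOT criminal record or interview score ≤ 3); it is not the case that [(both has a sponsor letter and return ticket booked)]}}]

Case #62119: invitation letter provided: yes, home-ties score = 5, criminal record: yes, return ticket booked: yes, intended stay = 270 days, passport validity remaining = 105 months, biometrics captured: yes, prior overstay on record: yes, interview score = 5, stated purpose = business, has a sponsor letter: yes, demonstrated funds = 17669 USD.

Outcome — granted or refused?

Atomic conditions:
  biometrics captured: yes → true
  passport validity remaining < 30 months: 105 < 30 is false
  invitation letter provided: yes → true
  stated purpose ∈ {business, family}: business is in the set → true
  home-ties score ≥ 9: 5 ≥ 9 is false
  passport validity remaining < 9 months: 105 < 9 is false
  intended stay < 326 days: 270 < 326 is true
  home-ties score > 8: 5 > 8 is false
  demonstrated funds = 54397 USD: 17669 == 54397 is false
  NOT criminal record: yes → false
  interview score ≤ 3: 5 ≤ 3 is false
  has a sponsor letter: yes → true
  return ticket booked: yes → true
Combine:
[1.1.1] exactly-one(true, false) = true
[1.1.2.1.1.1] true OR true = true
[1.1.2.1.1] NOT true = false
[1.1.2.1] NOT false = true
[1.1.2] NOT true = false
[1.1] true → false = false
[1.2.4] true OR false = true
[1.2] true AND false AND false AND true = false
[1.3.1] true → false = false
[1.3.2] false OR false = false
[1.3.3.1] true AND true = true
[1.3.3] NOT true = false
[1.3] false OR false OR false = false
[1] false OR false OR false = false
[root] NOT false = true
Overall: true → granted

Granted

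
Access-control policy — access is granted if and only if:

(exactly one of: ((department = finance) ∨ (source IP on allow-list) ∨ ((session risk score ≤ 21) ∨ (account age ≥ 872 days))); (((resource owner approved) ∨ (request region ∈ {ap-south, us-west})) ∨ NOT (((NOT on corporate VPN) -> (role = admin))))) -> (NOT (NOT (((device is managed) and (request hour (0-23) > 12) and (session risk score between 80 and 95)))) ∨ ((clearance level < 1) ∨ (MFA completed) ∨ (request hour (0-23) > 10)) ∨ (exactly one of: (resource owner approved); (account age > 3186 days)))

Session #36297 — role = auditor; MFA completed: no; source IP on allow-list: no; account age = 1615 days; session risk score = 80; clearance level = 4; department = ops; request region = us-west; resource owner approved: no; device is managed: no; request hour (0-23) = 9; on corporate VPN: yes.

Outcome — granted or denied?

Atomic conditions:
  department = finance: ops == finance is false
  source IP on allow-list: no → false
  session risk score ≤ 21: 80 ≤ 21 is false
  account age ≥ 872 days: 1615 ≥ 872 is true
  resource owner approved: no → false
  request region ∈ {ap-south, us-west}: us-west is in the set → true
  NOT on corporate VPN: yes → false
  role = admin: auditor == admin is false
  device is managed: no → false
  request hour (0-23) > 12: 9 > 12 is false
  session risk score between 80 and 95: 80 in [80, 95] is true
  clearance level < 1: 4 < 1 is false
  MFA completed: no → false
  request hour (0-23) > 10: 9 > 10 is false
  account age > 3186 days: 1615 > 3186 is false
Combine:
[1.1.3] false OR true = true
[1.1] false OR false OR true = true
[1.2.1] false OR true = true
[1.2.2.1] false → false (antecedent false ⇒ implication holds) = true
[1.2.2] NOT true = false
[1.2] true OR false = true
[1] exactly-one(true, true) = false
[2.1.1.1] false AND false AND true = false
[2.1.1] NOT false = true
[2.1] NOT true = false
[2.2] false OR false OR false = false
[2.3] exactly-one(false, false) = false
[2] false OR false OR false = false
[root] false → false (antecedent false ⇒ implication holds) = true
Overall: true → granted

Granted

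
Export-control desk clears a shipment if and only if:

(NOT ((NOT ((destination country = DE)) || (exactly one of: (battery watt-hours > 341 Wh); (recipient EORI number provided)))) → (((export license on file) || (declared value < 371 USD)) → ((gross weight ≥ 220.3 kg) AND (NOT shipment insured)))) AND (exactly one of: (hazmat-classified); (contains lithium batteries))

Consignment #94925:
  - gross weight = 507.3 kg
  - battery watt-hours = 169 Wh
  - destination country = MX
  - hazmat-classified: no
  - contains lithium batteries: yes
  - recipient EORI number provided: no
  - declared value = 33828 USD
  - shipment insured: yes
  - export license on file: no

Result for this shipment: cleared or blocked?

Atomic conditions:
  destination country = DE: MX == DE is false
  battery watt-hours > 341 Wh: 169 > 341 is false
  recipient EORI number provided: no → false
  export license on file: no → false
  declared value < 371 USD: 33828 < 371 is false
  gross weight ≥ 220.3 kg: 507.3 ≥ 220.3 is true
  NOT shipment insured: yes → false
  hazmat-classified: no → false
  contains lithium batteries: yes → true
Combine:
[1.1.1.1] NOT false = true
[1.1.1.2] exactly-one(false, false) = false
[1.1.1] true OR false = true
[1.1] NOT true = false
[1.2.1] false OR false = false
[1.2.2] true AND false = false
[1.2] false → false (antecedent false ⇒ implication holds) = true
[1] false → true (antecedent false ⇒ implication holds) = true
[2] exactly-one(false, true) = true
[root] true AND true = true
Overall: true → cleared

Cleared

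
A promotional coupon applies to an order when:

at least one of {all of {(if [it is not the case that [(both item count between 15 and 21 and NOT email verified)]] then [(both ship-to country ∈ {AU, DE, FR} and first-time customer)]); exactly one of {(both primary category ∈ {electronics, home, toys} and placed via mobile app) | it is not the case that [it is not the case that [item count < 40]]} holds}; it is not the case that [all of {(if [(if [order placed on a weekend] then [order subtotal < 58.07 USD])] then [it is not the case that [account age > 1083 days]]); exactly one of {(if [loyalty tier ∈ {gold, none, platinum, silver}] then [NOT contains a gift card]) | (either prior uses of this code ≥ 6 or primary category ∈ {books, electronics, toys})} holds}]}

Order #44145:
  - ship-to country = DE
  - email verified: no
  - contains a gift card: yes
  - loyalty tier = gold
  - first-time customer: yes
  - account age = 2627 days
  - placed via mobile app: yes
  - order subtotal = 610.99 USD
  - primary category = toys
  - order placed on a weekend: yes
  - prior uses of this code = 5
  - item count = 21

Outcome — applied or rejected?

Rejected

Atomic conditions:
  item count between 15 and 21: 21 in [15, 21] is true
  NOT email verified: no → true
  ship-to country ∈ {AU, DE, FR}: DE is in the set → true
  first-time customer: yes → true
  primary category ∈ {electronics, home, toys}: toys is in the set → true
  placed via mobile app: yes → true
  item count < 40: 21 < 40 is true
  order placed on a weekend: yes → true
  order subtotal < 58.07 USD: 610.99 < 58.07 is false
  account age > 1083 days: 2627 > 1083 is true
  loyalty tier ∈ {gold, none, platinum, silver}: gold is in the set → true
  NOT contains a gift card: yes → false
  prior uses of this code ≥ 6: 5 ≥ 6 is false
  primary category ∈ {books, electronics, toys}: toys is in the set → true
Combine:
[1.1.1.1] true AND true = true
[1.1.1] NOT true = false
[1.1.2] true AND true = true
[1.1] false → true (antecedent false ⇒ implication holds) = true
[1.2.1] true AND true = true
[1.2.2.1] NOT true = false
[1.2.2] NOT false = true
[1.2] exactly-one(true, true) = false
[1] true AND false = false
[2.1.1.1] true → false = false
[2.1.1.2] NOT true = false
[2.1.1] false → false (antecedent false ⇒ implication holds) = true
[2.1.2.1] true → false = false
[2.1.2.2] false OR true = true
[2.1.2] exactly-one(false, true) = true
[2.1] true AND true = true
[2] NOT true = false
[root] false OR false = false
Overall: false → rejected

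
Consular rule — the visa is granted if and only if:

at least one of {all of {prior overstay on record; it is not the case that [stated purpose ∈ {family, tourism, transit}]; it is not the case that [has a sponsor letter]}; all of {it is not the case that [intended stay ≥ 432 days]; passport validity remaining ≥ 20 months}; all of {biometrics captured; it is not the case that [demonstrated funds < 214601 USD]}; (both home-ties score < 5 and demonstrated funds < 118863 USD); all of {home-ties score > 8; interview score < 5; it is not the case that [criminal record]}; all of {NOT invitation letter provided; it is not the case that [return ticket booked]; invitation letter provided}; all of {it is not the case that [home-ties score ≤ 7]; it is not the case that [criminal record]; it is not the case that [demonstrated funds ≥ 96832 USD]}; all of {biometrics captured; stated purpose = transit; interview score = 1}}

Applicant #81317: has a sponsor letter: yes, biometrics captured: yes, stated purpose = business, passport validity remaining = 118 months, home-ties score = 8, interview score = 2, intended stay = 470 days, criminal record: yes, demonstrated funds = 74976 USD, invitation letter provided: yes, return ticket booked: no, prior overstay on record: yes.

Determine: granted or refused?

Refused

Atomic conditions:
  prior overstay on record: yes → true
  stated purpose ∈ {family, tourism, transit}: business is not in the set → false
  has a sponsor letter: yes → true
  intended stay ≥ 432 days: 470 ≥ 432 is true
  passport validity remaining ≥ 20 months: 118 ≥ 20 is true
  biometrics captured: yes → true
  demonstrated funds < 214601 USD: 74976 < 214601 is true
  home-ties score < 5: 8 < 5 is false
  demonstrated funds < 118863 USD: 74976 < 118863 is true
  home-ties score > 8: 8 > 8 is false
  interview score < 5: 2 < 5 is true
  criminal record: yes → true
  NOT invitation letter provided: yes → false
  return ticket booked: no → false
  invitation letter provided: yes → true
  home-ties score ≤ 7: 8 ≤ 7 is false
  demonstrated funds ≥ 96832 USD: 74976 ≥ 96832 is false
  stated purpose = transit: business == transit is false
  interview score = 1: 2 == 1 is false
Combine:
[1.2] NOT false = true
[1.3] NOT true = false
[1] true AND true AND false = false
[2.1] NOT true = false
[2] false AND true = false
[3.2] NOT true = false
[3] true AND false = false
[4] false AND true = false
[5.3] NOT true = false
[5] false AND true AND false = false
[6.2] NOT false = true
[6] false AND true AND true = false
[7.1] NOT false = true
[7.2] NOT true = false
[7.3] NOT false = true
[7] true AND false AND true = false
[8] true AND false AND false = false
[root] false OR false OR false OR false OR false OR false OR false OR false = false
Overall: false → refused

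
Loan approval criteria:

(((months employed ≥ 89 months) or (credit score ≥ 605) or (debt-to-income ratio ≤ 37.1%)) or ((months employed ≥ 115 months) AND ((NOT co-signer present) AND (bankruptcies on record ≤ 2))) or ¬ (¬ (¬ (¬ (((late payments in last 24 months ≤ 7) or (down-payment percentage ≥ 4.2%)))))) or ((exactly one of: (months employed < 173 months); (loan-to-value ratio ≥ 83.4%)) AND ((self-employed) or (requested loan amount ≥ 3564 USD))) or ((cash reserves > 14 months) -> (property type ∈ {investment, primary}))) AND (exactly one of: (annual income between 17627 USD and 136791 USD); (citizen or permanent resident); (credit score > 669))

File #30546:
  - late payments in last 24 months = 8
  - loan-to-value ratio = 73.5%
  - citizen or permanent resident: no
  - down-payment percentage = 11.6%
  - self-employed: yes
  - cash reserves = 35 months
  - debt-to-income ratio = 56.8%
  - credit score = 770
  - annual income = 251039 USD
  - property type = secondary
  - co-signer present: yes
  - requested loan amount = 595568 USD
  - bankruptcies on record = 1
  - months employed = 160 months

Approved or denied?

Atomic conditions:
  months employed ≥ 89 months: 160 ≥ 89 is true
  credit score ≥ 605: 770 ≥ 605 is true
  debt-to-income ratio ≤ 37.1%: 56.8 ≤ 37.1 is false
  months employed ≥ 115 months: 160 ≥ 115 is true
  NOT co-signer present: yes → false
  bankruptcies on record ≤ 2: 1 ≤ 2 is true
  late payments in last 24 months ≤ 7: 8 ≤ 7 is false
  down-payment percentage ≥ 4.2%: 11.6 ≥ 4.2 is true
  months employed < 173 months: 160 < 173 is true
  loan-to-value ratio ≥ 83.4%: 73.5 ≥ 83.4 is false
  self-employed: yes → true
  requested loan amount ≥ 3564 USD: 595568 ≥ 3564 is true
  cash reserves > 14 months: 35 > 14 is true
  property type ∈ {investment, primary}: secondary is not in the set → false
  annual income between 17627 USD and 136791 USD: 251039 in [17627, 136791] is false
  citizen or permanent resident: no → false
  credit score > 669: 770 > 669 is true
Combine:
[1.1] true OR true OR false = true
[1.2.2] false AND true = false
[1.2] true AND false = false
[1.3.1.1.1.1] false OR true = true
[1.3.1.1.1] NOT true = false
[1.3.1.1] NOT false = true
[1.3.1] NOT true = false
[1.3] NOT false = true
[1.4.1] exactly-one(true, false) = true
[1.4.2] true OR true = true
[1.4] true AND true = true
[1.5] true → false = false
[1] true OR false OR true OR true OR false = true
[2] exactly-one(false, false, true) = true
[root] true AND true = true
Overall: true → approved

Approved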